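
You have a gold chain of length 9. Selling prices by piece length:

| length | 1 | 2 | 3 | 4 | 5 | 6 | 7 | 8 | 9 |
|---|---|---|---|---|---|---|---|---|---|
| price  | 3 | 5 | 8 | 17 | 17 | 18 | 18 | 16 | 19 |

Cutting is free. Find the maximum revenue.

Build best[k] bottom-up: best[k] = max over allowed piece i of (p[i] + best[k−i]).
best[1] = 3
best[2] = 6  (first piece 1, then best[1]=3)
best[3] = 9  (first piece 1, then best[2]=6)
best[4] = 17
best[5] = 20  (first piece 1, then best[4]=17)
best[6] = 23  (first piece 1, then best[5]=20)
best[7] = 26  (first piece 1, then best[6]=23)
best[8] = 34  (first piece 4, then best[4]=17)
best[9] = 37  (first piece 1, then best[8]=34)
One optimal cutting: 4 + 4 + 1 → $17 + $17 + $3 = $37.

37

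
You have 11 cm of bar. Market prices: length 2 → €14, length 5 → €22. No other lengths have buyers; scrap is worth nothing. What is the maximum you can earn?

70

Let r[k] be the best obtainable value from length k. For each k, try every first piece i and keep the best of price[i] + r[k−i].
r[1] = 0
r[2] = 14
r[3] = 14
r[4] = 28  (first piece 2, then r[2]=14)
r[5] = max(14+14, 22+0) = 28
r[6] = max(14+28, 22+0) = 42
r[7] = max(14+28, 22+14) = 42
r[8] = max(14+42, 22+14) = 56
r[9] = max(14+42, 22+28) = 56
r[10] = max(14+56, 22+28) = 70
r[11] = max(14+56, 22+42) = 70
One optimal cutting: pieces 2 + 2 + 2 + 2 + 2 with 1 cm of scrap → €70.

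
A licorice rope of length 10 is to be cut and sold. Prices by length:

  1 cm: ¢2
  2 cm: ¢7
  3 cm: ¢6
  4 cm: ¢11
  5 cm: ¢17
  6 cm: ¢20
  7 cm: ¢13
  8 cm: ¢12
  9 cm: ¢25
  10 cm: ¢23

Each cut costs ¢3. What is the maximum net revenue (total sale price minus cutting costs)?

Build net[k] bottom-up: net[k] = max over allowed piece i of (p[i] + net[k−i]) − 3 per cut.
net[1] = 2
net[2] = 7
net[3] = 6  (first piece 1, then net[2]=7)
net[4] = 11  (first piece 2, then net[2]=7)
net[5] = 17
net[6] = 20
net[7] = 21  (first piece 2, then net[5]=17)
net[8] = 24  (first piece 2, then net[6]=20)
net[9] = 25  (first piece 2, then net[7]=21)
net[10] = 31  (first piece 5, then net[5]=17)
One optimal plan: pieces 5 + 5 (1 cut) → ¢34 − ¢3 = ¢31.

31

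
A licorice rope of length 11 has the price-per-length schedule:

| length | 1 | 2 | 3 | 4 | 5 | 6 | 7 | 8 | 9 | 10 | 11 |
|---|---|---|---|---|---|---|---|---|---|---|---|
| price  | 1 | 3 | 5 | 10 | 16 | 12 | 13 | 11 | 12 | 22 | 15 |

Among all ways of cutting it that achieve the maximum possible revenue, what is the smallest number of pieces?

3

Let r[k] be the best obtainable value from length k. For each k, try every first piece i and keep the best of price[i] + r[k−i].
r[1] = 1
r[2] = max(1+1, 3+0) = 3
r[3] = max(1+3, 3+1, 5+0) = 5
r[4] = max(1+5, 3+3, 5+1, 10+0) = 10
r[5] = max(1+10, 3+5, 5+3, 10+1, 16+0) = 16
r[6] = max(1+16, 3+10, 5+5, 10+3, 16+1, 12+0) = 17
r[7] = max(1+17, 3+16, 5+10, …, 12+1, 13+0) = 19
r[8] = max(1+19, 3+17, 5+16, …, 13+1, 11+0) = 21
r[9] = max(1+21, 3+19, 5+17, …, 11+1, 12+0) = 26
r[10] = max(1+26, 3+21, 5+19, …, 12+1, 22+0) = 32
r[11] = max(1+32, 3+26, 5+21, …, 22+1, 15+0) = 33
Maximum revenue is ¢33.
Now minimize piece count subject to staying optimal: for each k, pieces[k] = 1 + min over i with p[i]+r[k−i]=r[k] of pieces[k−i].
pieces[8] = 2
pieces[9] = 2
pieces[10] = 2
pieces[11] = 3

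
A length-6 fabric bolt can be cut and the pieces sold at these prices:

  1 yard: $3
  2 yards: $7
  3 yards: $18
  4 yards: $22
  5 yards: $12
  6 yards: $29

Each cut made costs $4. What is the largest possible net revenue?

Let r[k] be the best obtainable value from length k. For each k, try every first piece i and keep the best of price[i] + r[k−i] minus the 4 cut fee when i<k.
r[1] = 3
r[2] = 7
r[3] = 18
r[4] = 22
r[5] = 21  (first piece 1, then r[4]=22)
r[6] = 32  (first piece 3, then r[3]=18)
One optimal plan: pieces 3 + 3 (1 cut) → $36 − $4 = $32.

32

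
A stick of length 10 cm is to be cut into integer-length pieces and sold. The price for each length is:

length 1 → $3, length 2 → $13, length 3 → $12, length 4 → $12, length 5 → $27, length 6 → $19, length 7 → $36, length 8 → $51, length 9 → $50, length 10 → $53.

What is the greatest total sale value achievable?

65

Consider every possible first cut. best[k] is the best of p[i]+best[k−i] over all sellable i≤k.
best[1] = 3
best[2] = max(3+3, 13+0) = 13
best[3] = max(3+13, 13+3, 12+0) = 16
best[4] = max(3+16, 13+13, 12+3, 12+0) = 26
best[5] = max(3+26, 13+16, 12+13, 12+3, 27+0) = 29
best[6] = max(3+29, 13+26, 12+16, 12+13, 27+3, 19+0) = 39
best[7] = max(3+39, 13+29, 12+26, …, 19+3, 36+0) = 42
best[8] = max(3+42, 13+39, 12+29, …, 36+3, 51+0) = 52
best[9] = max(3+52, 13+42, 12+39, …, 51+3, 50+0) = 55
best[10] = max(3+55, 13+52, 12+42, …, 50+3, 53+0) = 65
One optimal cutting: 2 + 2 + 2 + 2 + 2 → $13 + $13 + $13 + $13 + $13 = $65.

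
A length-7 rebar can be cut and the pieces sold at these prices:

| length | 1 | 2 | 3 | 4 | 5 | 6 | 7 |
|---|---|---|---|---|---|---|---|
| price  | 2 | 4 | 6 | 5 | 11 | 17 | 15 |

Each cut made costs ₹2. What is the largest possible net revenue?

17

Build net[k] bottom-up: net[k] = max over allowed piece i of (p[i] + net[k−i]) − 2 per cut.
net[1] = 2
net[2] = max(2+2-2, 4+0) = 4
net[3] = max(2+4-2, 4+2-2, 6+0) = 6
net[4] = max(2+6-2, 4+4-2, 6+2-2, 5+0) = 6
net[5] = max(2+6-2, 4+6-2, 6+4-2, 5+2-2, 11+0) = 11
net[6] = max(2+11-2, 4+6-2, 6+6-2, 5+4-2, 11+2-2, 17+0) = 17
net[7] = max(2+17-2, 4+11-2, 6+6-2, …, 17+2-2, 15+0) = 17
One optimal plan: pieces 6 + 1 (1 cut) → ₹19 − ₹2 = ₹17.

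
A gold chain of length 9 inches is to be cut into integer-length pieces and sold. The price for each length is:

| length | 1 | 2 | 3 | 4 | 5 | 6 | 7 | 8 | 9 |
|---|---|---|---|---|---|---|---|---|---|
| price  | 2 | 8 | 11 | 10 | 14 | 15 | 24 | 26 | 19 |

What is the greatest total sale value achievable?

Consider every possible first cut. R[k] is the best of p[i]+R[k−i] over all sellable i≤k.
R[1] = 2
R[2] = max(2+2, 8+0) = 8
R[3] = max(2+8, 8+2, 11+0) = 11
R[4] = max(2+11, 8+8, 11+2, 10+0) = 16
R[5] = max(2+16, 8+11, 11+8, 10+2, 14+0) = 19
R[6] = max(2+19, 8+16, 11+11, 10+8, 14+2, 15+0) = 24
R[7] = max(2+24, 8+19, 11+16, …, 15+2, 24+0) = 27
R[8] = max(2+27, 8+24, 11+19, …, 24+2, 26+0) = 32
R[9] = max(2+32, 8+27, 11+24, …, 26+2, 19+0) = 35
One optimal cutting: 3 + 2 + 2 + 2 → $11 + $8 + $8 + $8 = $35.

35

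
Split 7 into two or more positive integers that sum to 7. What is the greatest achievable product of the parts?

12

Define m[k] = max over 1≤i<k of i · max(k−i, m[k−i]); the inner max lets the remainder stay uncut if that's better.
m[2] = 1*max(1,0) = 1*1 = 1
m[3] = max(1*2, 2*1) = 2
m[4] = max(1*3, 2*2, 3*1) = 4
m[5] = max(1*4, 2*3, 3*2, 4*1) = 6
m[6] = max(1*6, 2*4, 3*3, 4*2, 5*1) = 9
m[7] = max(1*9, 2*6, 3*4, 4*3, 5*2, 6*1) = 12
One optimal split: 3 + 2 + 2; product 3*2*2 = 12.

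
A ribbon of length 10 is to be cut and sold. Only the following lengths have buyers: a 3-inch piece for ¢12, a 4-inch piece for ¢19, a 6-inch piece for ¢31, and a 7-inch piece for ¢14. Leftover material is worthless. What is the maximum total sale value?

50

Build r[k] bottom-up: r[k] = max over allowed piece i of (p[i] + r[k−i]).
r[1] = 0
r[2] = 0
r[3] = 12
r[4] = max(12+0, 19+0) = 19
r[5] = max(12+0, 19+0) = 19
r[6] = max(12+12, 19+0, 31+0) = 31
r[7] = max(12+19, 19+12, 31+0, 14+0) = 31
r[8] = max(12+19, 19+19, 31+0, 14+0) = 38
r[9] = max(12+31, 19+19, 31+12, 14+0) = 43
r[10] = max(12+31, 19+31, 31+19, 14+12) = 50
One optimal cutting: 6 + 4 → ¢50.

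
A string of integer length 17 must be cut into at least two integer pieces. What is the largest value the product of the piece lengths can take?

Let f[k] be the best product for length k (with at least one cut). For each first piece i, the rest contributes max(k−i, f[k−i]).
f[2] = 1·max(1,0) = 1·1 = 1
f[3] = max(1·2, 2·1) = 2
f[4] = max(1·3, 2·2, 3·1) = 4
f[5] = max(1·4, 2·3, 3·2, 4·1) = 6
f[6] = max(1·6, 2·4, 3·3, 4·2, 5·1) = 9
f[7] = max(1·9, 2·6, 3·4, 4·3, 5·2, 6·1) = 12
f[8] = max(1·12, 2·9, 3·6, …, 6·2, 7·1) = 18
f[9] = max(1·18, 2·12, 3·9, …, 7·2, 8·1) = 27
f[10] = max(1·27, 2·18, 3·12, …, 8·2, 9·1) = 36
f[11] = max(1·36, 2·27, 3·18, …, 9·2, 10·1) = 54
f[12] = max(1·54, 2·36, 3·27, …, 10·2, 11·1) = 81
f[13] = max(1·81, 2·54, 3·36, …, 11·2, 12·1) = 108
f[14] = max(1·108, 2·81, 3·54, …, 12·2, 13·1) = 162
f[15] = max(1·162, 2·108, 3·81, …, 13·2, 14·1) = 243
f[16] = max(1·243, 2·162, 3·108, …, 14·2, 15·1) = 324
f[17] = max(1·324, 2·243, 3·162, …, 15·2, 16·1) = 486
One optimal split: 3 + 3 + 3 + 3 + 3 + 2; product 3·3·3·3·3·2 = 486.

486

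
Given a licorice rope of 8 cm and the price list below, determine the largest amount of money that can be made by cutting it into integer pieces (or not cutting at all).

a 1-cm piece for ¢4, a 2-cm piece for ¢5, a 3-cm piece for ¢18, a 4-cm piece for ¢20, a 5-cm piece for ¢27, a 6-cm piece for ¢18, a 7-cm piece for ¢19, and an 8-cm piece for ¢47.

Build v[k] bottom-up: v[k] = max over allowed piece i of (p[i] + v[k−i]).
v[1] = 4
v[2] = 8  (first piece 1, then v[1]=4)
v[3] = 18
v[4] = 22  (first piece 1, then v[3]=18)
v[5] = 27
v[6] = 36  (first piece 3, then v[3]=18)
v[7] = 40  (first piece 1, then v[6]=36)
v[8] = 47
Best is to sell the whole 8-cm piece uncut for ¢47.

47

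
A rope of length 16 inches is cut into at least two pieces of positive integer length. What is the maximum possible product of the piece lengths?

Fill prod[k] for k=2..16: at each k try every first piece i and multiply by the better of (k−i) uncut or prod[k−i].
prod[2] = 1×max(1,0) = 1×1 = 1
prod[3] = max(1×2, 2×1) = 2
prod[4] = max(1×3, 2×2, 3×1) = 4
prod[5] = max(1×4, 2×3, 3×2, 4×1) = 6
prod[6] = max(1×6, 2×4, 3×3, 4×2, 5×1) = 9
prod[7] = max(1×9, 2×6, 3×4, 4×3, 5×2, 6×1) = 12
prod[8] = max(1×12, 2×9, 3×6, …, 6×2, 7×1) = 18
prod[9] = max(1×18, 2×12, 3×9, …, 7×2, 8×1) = 27
prod[10] = max(1×27, 2×18, 3×12, …, 8×2, 9×1) = 36
prod[11] = max(1×36, 2×27, 3×18, …, 9×2, 10×1) = 54
prod[12] = max(1×54, 2×36, 3×27, …, 10×2, 11×1) = 81
prod[13] = max(1×81, 2×54, 3×36, …, 11×2, 12×1) = 108
prod[14] = max(1×108, 2×81, 3×54, …, 12×2, 13×1) = 162
prod[15] = max(1×162, 2×108, 3×81, …, 13×2, 14×1) = 243
prod[16] = max(1×243, 2×162, 3×108, …, 14×2, 15×1) = 324
One optimal split: 3 + 3 + 3 + 3 + 2 + 2; product 3×3×3×3×2×2 = 324.

324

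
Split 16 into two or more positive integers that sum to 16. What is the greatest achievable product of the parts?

324

Define prod[k] = max over 1≤i<k of i · max(k−i, prod[k−i]); the inner max lets the remainder stay uncut if that's better.
Small cases: prod[2]=1, prod[3]=2, prod[4]=4, prod[5]=6, prod[6]=9, prod[7]=12, prod[8]=18, prod[9]=27.
prod[10] = max(1×27, 2×18, 3×12, …, 8×2, 9×1) = 36
prod[11] = max(1×36, 2×27, 3×18, …, 9×2, 10×1) = 54
prod[12] = max(1×54, 2×36, 3×27, …, 10×2, 11×1) = 81
prod[13] = max(1×81, 2×54, 3×36, …, 11×2, 12×1) = 108
prod[14] = max(1×108, 2×81, 3×54, …, 12×2, 13×1) = 162
prod[15] = max(1×162, 2×108, 3×81, …, 13×2, 14×1) = 243
prod[16] = max(1×243, 2×162, 3×108, …, 14×2, 15×1) = 324
One optimal split: 3 + 3 + 3 + 3 + 2 + 2; product 3×3×3×3×2×2 = 324.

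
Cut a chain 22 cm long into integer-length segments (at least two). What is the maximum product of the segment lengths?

2916

Define prod[k] = max over 1≤i<k of i · max(k−i, prod[k−i]); the inner max lets the remainder stay uncut if that's better.
prod[2] = 1×max(1,0) = 1×1 = 1
prod[3] = 1×max(2,1) = 1×2 = 2
prod[4] = 2×max(2,1) = 2×2 = 4
prod[5] = 2×max(3,2) = 2×3 = 6
prod[6] = 3×max(3,2) = 3×3 = 9
prod[7] = 2×max(5,6) = 2×6 = 12
prod[8] = 2×max(6,9) = 2×9 = 18
prod[9] = 3×max(6,9) = 3×9 = 27
prod[10] = 2×max(8,18) = 2×18 = 36
prod[11] = 2×max(9,27) = 2×27 = 54
prod[12] = 3×max(9,27) = 3×27 = 81
prod[13] = 2×max(11,54) = 2×54 = 108
prod[14] = 2×max(12,81) = 2×81 = 162
prod[15] = 3×max(12,81) = 3×81 = 243
prod[16] = 2×max(14,162) = 2×162 = 324
prod[17] = 2×max(15,243) = 2×243 = 486
prod[18] = 3×max(15,243) = 3×243 = 729
prod[19] = 2×max(17,486) = 2×486 = 972
prod[20] = 2×max(18,729) = 2×729 = 1458
prod[21] = 3×max(18,729) = 3×729 = 2187
prod[22] = 2×max(20,1458) = 2×1458 = 2916
One optimal split: 3 + 3 + 3 + 3 + 3 + 3 + 2 + 2; product 3×3×3×3×3×3×2×2 = 2916.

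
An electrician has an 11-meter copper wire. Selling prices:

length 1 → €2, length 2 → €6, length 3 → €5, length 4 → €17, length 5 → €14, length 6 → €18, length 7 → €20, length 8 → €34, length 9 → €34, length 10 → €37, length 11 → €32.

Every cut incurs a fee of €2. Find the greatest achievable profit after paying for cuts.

Let r[k] be the best obtainable value from length k. For each k, try every first piece i and keep the best of price[i] + r[k−i] minus the 2 cut fee when i<k.
r[1] = 2
r[2] = 6
r[3] = 6  (first piece 1, then r[2]=6)
r[4] = 17
r[5] = 17  (first piece 1, then r[4]=17)
r[6] = 21  (first piece 2, then r[4]=17)
r[7] = 21  (first piece 1, then r[6]=21)
r[8] = 34
r[9] = 34  (first piece 1, then r[8]=34)
r[10] = 38  (first piece 2, then r[8]=34)
r[11] = 38  (first piece 1, then r[10]=38)
One optimal plan: pieces 8 + 2 + 1 (2 cuts) → €42 − €4 = €38.

38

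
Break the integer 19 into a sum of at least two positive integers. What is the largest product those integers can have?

Fill f[k] for k=2..19: at each k try every first piece i and multiply by the better of (k−i) uncut or f[k−i].
Small cases: f[2]=1, f[3]=2, f[4]=4, f[5]=6, f[6]=9, f[7]=12, f[8]=18, f[9]=27, f[10]=36, f[11]=54, f[12]=81.
f[13] = 2·max(11,54) = 2·54 = 108
f[14] = 2·max(12,81) = 2·81 = 162
f[15] = 3·max(12,81) = 3·81 = 243
f[16] = 2·max(14,162) = 2·162 = 324
f[17] = 2·max(15,243) = 2·243 = 486
f[18] = 3·max(15,243) = 3·243 = 729
f[19] = 2·max(17,486) = 2·486 = 972
One optimal split: 3 + 3 + 3 + 3 + 3 + 2 + 2; product 3·3·3·3·3·2·2 = 972.

972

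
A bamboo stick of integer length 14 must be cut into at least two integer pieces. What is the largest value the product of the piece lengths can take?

Fill m[k] for k=2..14: at each k try every first piece i and multiply by the better of (k−i) uncut or m[k−i].
Small cases: m[2]=1, m[3]=2, m[4]=4, m[5]=6, m[6]=9.
m[7] = 2*max(5,6) = 2*6 = 12
m[8] = 2*max(6,9) = 2*9 = 18
m[9] = 3*max(6,9) = 3*9 = 27
m[10] = 2*max(8,18) = 2*18 = 36
m[11] = 2*max(9,27) = 2*27 = 54
m[12] = 3*max(9,27) = 3*27 = 81
m[13] = 2*max(11,54) = 2*54 = 108
m[14] = 2*max(12,81) = 2*81 = 162
One optimal split: 3 + 3 + 3 + 3 + 2; product 3*3*3*3*2 = 162.

162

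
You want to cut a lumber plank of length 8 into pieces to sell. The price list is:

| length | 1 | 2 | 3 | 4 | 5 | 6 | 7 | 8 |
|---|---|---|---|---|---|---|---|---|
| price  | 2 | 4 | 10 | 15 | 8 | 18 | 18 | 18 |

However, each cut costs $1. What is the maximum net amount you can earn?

29

Let net[k] be the best obtainable value from length k. For each k, try every first piece i and keep the best of price[i] + net[k−i] minus the 1 cut fee when i<k.
net[1] = 2
net[2] = max(2+2-1, 4+0) = 4
net[3] = max(2+4-1, 4+2-1, 10+0) = 10
net[4] = max(2+10-1, 4+4-1, 10+2-1, 15+0) = 15
net[5] = max(2+15-1, 4+10-1, 10+4-1, 15+2-1, 8+0) = 16
net[6] = max(2+16-1, 4+15-1, 10+10-1, 15+4-1, 8+2-1, 18+0) = 19
net[7] = max(2+19-1, 4+16-1, 10+15-1, …, 18+2-1, 18+0) = 24
net[8] = max(2+24-1, 4+19-1, 10+16-1, …, 18+2-1, 18+0) = 29
One optimal plan: pieces 4 + 4 (1 cut) → $30 − $1 = $29.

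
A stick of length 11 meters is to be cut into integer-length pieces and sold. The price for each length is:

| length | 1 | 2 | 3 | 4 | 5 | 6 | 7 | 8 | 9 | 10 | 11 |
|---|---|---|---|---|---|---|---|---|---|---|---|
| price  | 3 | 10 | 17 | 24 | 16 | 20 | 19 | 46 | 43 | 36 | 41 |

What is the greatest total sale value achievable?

65

Build best[k] bottom-up: best[k] = max over allowed piece i of (p[i] + best[k−i]).
best[1] = 3
best[2] = max(3+3, 10+0) = 10
best[3] = max(3+10, 10+3, 17+0) = 17
best[4] = max(3+17, 10+10, 17+3, 24+0) = 24
best[5] = max(3+24, 10+17, 17+10, 24+3, 16+0) = 27
best[6] = max(3+27, 10+24, 17+17, 24+10, 16+3, 20+0) = 34
best[7] = max(3+34, 10+27, 17+24, …, 20+3, 19+0) = 41
best[8] = max(3+41, 10+34, 17+27, …, 19+3, 46+0) = 48
best[9] = max(3+48, 10+41, 17+34, …, 46+3, 43+0) = 51
best[10] = max(3+51, 10+48, 17+41, …, 43+3, 36+0) = 58
best[11] = max(3+58, 10+51, 17+48, …, 36+3, 41+0) = 65
One optimal cutting: 4 + 4 + 3 → 24 + 24 + 17 = 65.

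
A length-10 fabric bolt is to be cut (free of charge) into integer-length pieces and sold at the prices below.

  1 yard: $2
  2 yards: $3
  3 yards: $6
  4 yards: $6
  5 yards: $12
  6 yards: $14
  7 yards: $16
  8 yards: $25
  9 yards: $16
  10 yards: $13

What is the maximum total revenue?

Consider every possible first cut. R[k] is the best of p[i]+R[k−i] over all sellable i≤k.
R[1] = 2
R[2] = 4  (first piece 1, then R[1]=2)
R[3] = 6  (first piece 1, then R[2]=4)
R[4] = 8  (first piece 1, then R[3]=6)
R[5] = 12
R[6] = 14  (first piece 1, then R[5]=12)
R[7] = 16  (first piece 1, then R[6]=14)
R[8] = 25
R[9] = 27  (first piece 1, then R[8]=25)
R[10] = 29  (first piece 1, then R[9]=27)
One optimal cutting: 8 + 1 + 1 → $25 + $2 + $2 = $29.

29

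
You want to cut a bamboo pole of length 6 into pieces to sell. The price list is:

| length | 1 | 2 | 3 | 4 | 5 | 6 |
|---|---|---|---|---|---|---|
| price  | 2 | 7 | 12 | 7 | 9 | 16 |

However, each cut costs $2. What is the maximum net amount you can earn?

22

Build net[k] bottom-up: net[k] = max over allowed piece i of (p[i] + net[k−i]) − 2 per cut.
net[1] = 2
net[2] = max(2+2-2, 7+0) = 7
net[3] = max(2+7-2, 7+2-2, 12+0) = 12
net[4] = max(2+12-2, 7+7-2, 12+2-2, 7+0) = 12
net[5] = max(2+12-2, 7+12-2, 12+7-2, 7+2-2, 9+0) = 17
net[6] = max(2+17-2, 7+12-2, 12+12-2, 7+7-2, 9+2-2, 16+0) = 22
One optimal plan: pieces 3 + 3 (1 cut) → $24 − $2 = $22.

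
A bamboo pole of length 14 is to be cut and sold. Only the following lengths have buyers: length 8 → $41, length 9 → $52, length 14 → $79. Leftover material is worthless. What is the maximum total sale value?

Consider every possible first cut. best[k] is the best of p[i]+best[k−i] over all sellable i≤k.
best[1] = 0
best[2] = 0
best[3] = 0
best[4] = 0
best[5] = 0
best[6] = 0
best[7] = 0
best[8] = 41
best[9] = 52
best[10] = 52
best[11] = 52
best[12] = 52
best[13] = 52
best[14] = 79
One optimal cutting: 14 → $79.

79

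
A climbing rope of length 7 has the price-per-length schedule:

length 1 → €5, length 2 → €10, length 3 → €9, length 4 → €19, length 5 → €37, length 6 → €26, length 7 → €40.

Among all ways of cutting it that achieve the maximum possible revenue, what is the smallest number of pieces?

Let r[k] be the best obtainable value from length k. For each k, try every first piece i and keep the best of price[i] + r[k−i].
r[1] = 5
r[2] = 10  (first piece 1, then r[1]=5)
r[3] = 15  (first piece 1, then r[2]=10)
r[4] = 20  (first piece 1, then r[3]=15)
r[5] = 37
r[6] = 42  (first piece 1, then r[5]=37)
r[7] = 47  (first piece 1, then r[6]=42)
Maximum revenue is €47.
Now minimize piece count subject to staying optimal: for each k, pieces[k] = 1 + min over i with p[i]+r[k−i]=r[k] of pieces[k−i].
pieces[4] = 2
pieces[5] = 1
pieces[6] = 2
pieces[7] = 2

2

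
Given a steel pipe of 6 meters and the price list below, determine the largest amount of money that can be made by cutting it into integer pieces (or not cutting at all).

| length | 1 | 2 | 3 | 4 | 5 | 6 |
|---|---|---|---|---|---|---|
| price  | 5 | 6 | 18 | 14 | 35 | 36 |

Consider every possible first cut. R[k] is the best of p[i]+R[k−i] over all sellable i≤k.
R[1] = 5
R[2] = max(5+5, 6+0) = 10
R[3] = max(5+10, 6+5, 18+0) = 18
R[4] = max(5+18, 6+10, 18+5, 14+0) = 23
R[5] = max(5+23, 6+18, 18+10, 14+5, 35+0) = 35
R[6] = max(5+35, 6+23, 18+18, 14+10, 35+5, 36+0) = 40
One optimal cutting: 5 + 1 → $35 + $5 = $40.

40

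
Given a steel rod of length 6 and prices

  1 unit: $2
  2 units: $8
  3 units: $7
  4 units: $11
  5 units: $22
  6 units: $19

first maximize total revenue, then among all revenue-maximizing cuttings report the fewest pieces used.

2

Consider every possible first cut. r[k] is the best of p[i]+r[k−i] over all sellable i≤k.
r[1] = 2
r[2] = 8
r[3] = 10  (first piece 1, then r[2]=8)
r[4] = 16  (first piece 2, then r[2]=8)
r[5] = 22
r[6] = 24  (first piece 1, then r[5]=22)
Maximum revenue is $24.
Now minimize piece count subject to staying optimal: for each k, pieces[k] = 1 + min over i with p[i]+r[k−i]=r[k] of pieces[k−i].
pieces[3] = 2
pieces[4] = 2
pieces[5] = 1
pieces[6] = 2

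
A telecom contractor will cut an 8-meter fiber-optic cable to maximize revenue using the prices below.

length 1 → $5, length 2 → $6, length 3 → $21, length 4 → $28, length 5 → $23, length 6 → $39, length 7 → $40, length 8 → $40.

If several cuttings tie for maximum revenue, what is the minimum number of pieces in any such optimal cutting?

Let r[k] be the best obtainable value from length k. For each k, try every first piece i and keep the best of price[i] + r[k−i].
r[1] = 5
r[2] = 10  (first piece 1, then r[1]=5)
r[3] = 21
r[4] = 28
r[5] = 33  (first piece 1, then r[4]=28)
r[6] = 42  (first piece 3, then r[3]=21)
r[7] = 49  (first piece 3, then r[4]=28)
r[8] = 56  (first piece 4, then r[4]=28)
Maximum revenue is $56.
Now minimize piece count subject to staying optimal: for each k, pieces[k] = 1 + min over i with p[i]+r[k−i]=r[k] of pieces[k−i].
pieces[5] = 2
pieces[6] = 2
pieces[7] = 2
pieces[8] = 2

2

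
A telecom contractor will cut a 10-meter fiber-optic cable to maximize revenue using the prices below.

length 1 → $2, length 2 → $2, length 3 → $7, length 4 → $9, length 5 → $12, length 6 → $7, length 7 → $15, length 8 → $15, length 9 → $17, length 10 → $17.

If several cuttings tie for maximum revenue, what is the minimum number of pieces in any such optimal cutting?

2

Consider every possible first cut. r[k] is the best of p[i]+r[k−i] over all sellable i≤k.
r[1] = 2
r[2] = max(2+2, 2+0) = 4
r[3] = max(2+4, 2+2, 7+0) = 7
r[4] = max(2+7, 2+4, 7+2, 9+0) = 9
r[5] = max(2+9, 2+7, 7+4, 9+2, 12+0) = 12
r[6] = max(2+12, 2+9, 7+7, 9+4, 12+2, 7+0) = 14
r[7] = max(2+14, 2+12, 7+9, …, 7+2, 15+0) = 16
r[8] = max(2+16, 2+14, 7+12, …, 15+2, 15+0) = 19
r[9] = max(2+19, 2+16, 7+14, …, 15+2, 17+0) = 21
r[10] = max(2+21, 2+19, 7+16, …, 17+2, 17+0) = 24
Maximum revenue is $24.
Now minimize piece count subject to staying optimal: for each k, pieces[k] = 1 + min over i with p[i]+r[k−i]=r[k] of pieces[k−i].
pieces[7] = 2
pieces[8] = 2
pieces[9] = 2
pieces[10] = 2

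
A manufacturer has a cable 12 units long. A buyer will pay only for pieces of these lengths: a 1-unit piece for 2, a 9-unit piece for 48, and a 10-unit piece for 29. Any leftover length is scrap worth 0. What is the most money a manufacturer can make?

54

Consider every possible first cut. r[k] is the best of p[i]+r[k−i] over all sellable i≤k.
r[1] = 2
r[2] = 4  (first piece 1, then r[1]=2)
r[3] = 6  (first piece 1, then r[2]=4)
r[4] = 8  (first piece 1, then r[3]=6)
r[5] = 10  (first piece 1, then r[4]=8)
r[6] = 12  (first piece 1, then r[5]=10)
r[7] = 14  (first piece 1, then r[6]=12)
r[8] = 16  (first piece 1, then r[7]=14)
r[9] = max(2+16, 48+0) = 48
r[10] = max(2+48, 48+2, 29+0) = 50
r[11] = max(2+50, 48+4, 29+2) = 52
r[12] = max(2+52, 48+6, 29+4) = 54
One optimal cutting: 9 + 1 + 1 + 1 → 54.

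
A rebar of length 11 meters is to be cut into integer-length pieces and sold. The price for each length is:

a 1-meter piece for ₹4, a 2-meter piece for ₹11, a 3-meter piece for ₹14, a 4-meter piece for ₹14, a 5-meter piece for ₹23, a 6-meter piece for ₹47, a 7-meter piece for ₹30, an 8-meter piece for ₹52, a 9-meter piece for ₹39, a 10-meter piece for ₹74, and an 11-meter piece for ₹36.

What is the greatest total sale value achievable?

78

Build r[k] bottom-up: r[k] = max over allowed piece i of (p[i] + r[k−i]).
r[1] = 4
r[2] = max(4+4, 11+0) = 11
r[3] = max(4+11, 11+4, 14+0) = 15
r[4] = max(4+15, 11+11, 14+4, 14+0) = 22
r[5] = max(4+22, 11+15, 14+11, 14+4, 23+0) = 26
r[6] = max(4+26, 11+22, 14+15, 14+11, 23+4, 47+0) = 47
r[7] = max(4+47, 11+26, 14+22, …, 47+4, 30+0) = 51
r[8] = max(4+51, 11+47, 14+26, …, 30+4, 52+0) = 58
r[9] = max(4+58, 11+51, 14+47, …, 52+4, 39+0) = 62
r[10] = max(4+62, 11+58, 14+51, …, 39+4, 74+0) = 74
r[11] = max(4+74, 11+62, 14+58, …, 74+4, 36+0) = 78
One optimal cutting: 10 + 1 → ₹74 + ₹4 = ₹78.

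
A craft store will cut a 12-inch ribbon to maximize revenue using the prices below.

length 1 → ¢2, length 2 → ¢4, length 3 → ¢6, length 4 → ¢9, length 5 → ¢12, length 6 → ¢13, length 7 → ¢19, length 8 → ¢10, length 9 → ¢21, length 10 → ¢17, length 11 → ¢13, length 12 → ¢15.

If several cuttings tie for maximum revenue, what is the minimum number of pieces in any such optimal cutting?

2

Consider every possible first cut. r[k] is the best of p[i]+r[k−i] over all sellable i≤k.
r[1] = 2
r[2] = 4  (first piece 1, then r[1]=2)
r[3] = 6  (first piece 1, then r[2]=4)
r[4] = 9
r[5] = 12
r[6] = 14  (first piece 1, then r[5]=12)
r[7] = 19
r[8] = 21  (first piece 1, then r[7]=19)
r[9] = 23  (first piece 1, then r[8]=21)
r[10] = 25  (first piece 1, then r[9]=23)
r[11] = 28  (first piece 4, then r[7]=19)
r[12] = 31  (first piece 5, then r[7]=19)
Maximum revenue is ¢31.
Now minimize piece count subject to staying optimal: for each k, pieces[k] = 1 + min over i with p[i]+r[k−i]=r[k] of pieces[k−i].
pieces[9] = 2
pieces[10] = 2
pieces[11] = 2
pieces[12] = 2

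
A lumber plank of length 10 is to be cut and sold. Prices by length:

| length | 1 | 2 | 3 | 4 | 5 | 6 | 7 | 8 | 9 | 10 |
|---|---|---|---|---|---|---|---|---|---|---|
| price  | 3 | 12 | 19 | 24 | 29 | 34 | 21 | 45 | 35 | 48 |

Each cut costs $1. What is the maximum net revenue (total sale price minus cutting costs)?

60

Build r[k] bottom-up: r[k] = max over allowed piece i of (p[i] + r[k−i]) − 1 per cut.
r[1] = 3
r[2] = 12
r[3] = 19
r[4] = 24
r[5] = 30  (first piece 2, then r[3]=19)
r[6] = 37  (first piece 3, then r[3]=19)
r[7] = 42  (first piece 3, then r[4]=24)
r[8] = 48  (first piece 2, then r[6]=37)
r[9] = 55  (first piece 3, then r[6]=37)
r[10] = 60  (first piece 3, then r[7]=42)
One optimal plan: pieces 4 + 3 + 3 (2 cuts) → $62 − $2 = $60.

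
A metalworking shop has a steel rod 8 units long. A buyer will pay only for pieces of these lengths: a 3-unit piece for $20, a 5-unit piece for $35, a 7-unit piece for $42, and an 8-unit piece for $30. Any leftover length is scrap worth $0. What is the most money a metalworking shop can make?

Build r[k] bottom-up: r[k] = max over allowed piece i of (p[i] + r[k−i]).
r[1] = 0
r[2] = 0
r[3] = 20
r[4] = 20
r[5] = 35
r[6] = 40  (first piece 3, then r[3]=20)
r[7] = 42
r[8] = 55  (first piece 3, then r[5]=35)
One optimal cutting: 5 + 3 → $55.

55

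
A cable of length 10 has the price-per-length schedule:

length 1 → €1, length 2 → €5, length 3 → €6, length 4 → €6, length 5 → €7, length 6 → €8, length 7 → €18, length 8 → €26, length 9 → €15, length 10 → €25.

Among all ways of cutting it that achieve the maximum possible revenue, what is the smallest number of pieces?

2

Let r[k] be the best obtainable value from length k. For each k, try every first piece i and keep the best of price[i] + r[k−i].
r[1] = 1
r[2] = 5
r[3] = 6  (first piece 1, then r[2]=5)
r[4] = 10  (first piece 2, then r[2]=5)
r[5] = 11  (first piece 1, then r[4]=10)
r[6] = 15  (first piece 2, then r[4]=10)
r[7] = 18
r[8] = 26
r[9] = 27  (first piece 1, then r[8]=26)
r[10] = 31  (first piece 2, then r[8]=26)
Maximum revenue is €31.
Now minimize piece count subject to staying optimal: for each k, pieces[k] = 1 + min over i with p[i]+r[k−i]=r[k] of pieces[k−i].
pieces[7] = 1
pieces[8] = 1
pieces[9] = 2
pieces[10] = 2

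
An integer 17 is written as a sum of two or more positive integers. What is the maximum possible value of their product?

Fill f[k] for k=2..17: at each k try every first piece i and multiply by the better of (k−i) uncut or f[k−i].
f[2] = 1×max(1,0) = 1×1 = 1
f[3] = max(1×2, 2×1) = 2
f[4] = max(1×3, 2×2, 3×1) = 4
f[5] = max(1×4, 2×3, 3×2, 4×1) = 6
f[6] = max(1×6, 2×4, 3×3, 4×2, 5×1) = 9
f[7] = max(1×9, 2×6, 3×4, 4×3, 5×2, 6×1) = 12
f[8] = max(1×12, 2×9, 3×6, …, 6×2, 7×1) = 18
f[9] = max(1×18, 2×12, 3×9, …, 7×2, 8×1) = 27
f[10] = max(1×27, 2×18, 3×12, …, 8×2, 9×1) = 36
f[11] = max(1×36, 2×27, 3×18, …, 9×2, 10×1) = 54
f[12] = max(1×54, 2×36, 3×27, …, 10×2, 11×1) = 81
f[13] = max(1×81, 2×54, 3×36, …, 11×2, 12×1) = 108
f[14] = max(1×108, 2×81, 3×54, …, 12×2, 13×1) = 162
f[15] = max(1×162, 2×108, 3×81, …, 13×2, 14×1) = 243
f[16] = max(1×243, 2×162, 3×108, …, 14×2, 15×1) = 324
f[17] = max(1×324, 2×243, 3×162, …, 15×2, 16×1) = 486
One optimal split: 3 + 3 + 3 + 3 + 3 + 2; product 3×3×3×3×3×2 = 486.

486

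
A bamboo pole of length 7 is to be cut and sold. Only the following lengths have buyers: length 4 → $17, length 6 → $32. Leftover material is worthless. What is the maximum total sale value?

Let f[k] be the best obtainable value from length k. For each k, try every first piece i and keep the best of price[i] + f[k−i].
f[1] = 0
f[2] = 0
f[3] = 0
f[4] = 17
f[5] = 17
f[6] = 32
f[7] = 32
One optimal cutting: pieces 6 with 1 foot of scrap → $32.

32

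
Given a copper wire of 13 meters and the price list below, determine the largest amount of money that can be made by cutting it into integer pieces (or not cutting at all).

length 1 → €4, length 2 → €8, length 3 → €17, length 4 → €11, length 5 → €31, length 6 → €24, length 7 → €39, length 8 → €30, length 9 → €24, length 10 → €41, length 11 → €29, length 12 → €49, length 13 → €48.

Build best[k] bottom-up: best[k] = max over allowed piece i of (p[i] + best[k−i]).
best[1] = 4
best[2] = 8  (first piece 1, then best[1]=4)
best[3] = 17
best[4] = 21  (first piece 1, then best[3]=17)
best[5] = 31
best[6] = 35  (first piece 1, then best[5]=31)
best[7] = 39  (first piece 1, then best[6]=35)
best[8] = 48  (first piece 3, then best[5]=31)
best[9] = 52  (first piece 1, then best[8]=48)
best[10] = 62  (first piece 5, then best[5]=31)
best[11] = 66  (first piece 1, then best[10]=62)
best[12] = 70  (first piece 1, then best[11]=66)
best[13] = 79  (first piece 3, then best[10]=62)
One optimal cutting: 5 + 5 + 3 → €31 + €31 + €17 = €79.

79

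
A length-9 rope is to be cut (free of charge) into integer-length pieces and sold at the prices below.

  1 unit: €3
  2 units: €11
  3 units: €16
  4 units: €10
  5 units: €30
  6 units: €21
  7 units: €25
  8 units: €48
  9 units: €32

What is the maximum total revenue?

Let R[k] be the best obtainable value from length k. For each k, try every first piece i and keep the best of price[i] + R[k−i].
R[1] = 3
R[2] = 11
R[3] = 16
R[4] = 22  (first piece 2, then R[2]=11)
R[5] = 30
R[6] = 33  (first piece 1, then R[5]=30)
R[7] = 41  (first piece 2, then R[5]=30)
R[8] = 48
R[9] = 52  (first piece 2, then R[7]=41)
One optimal cutting: 5 + 2 + 2 → €30 + €11 + €11 = €52.

52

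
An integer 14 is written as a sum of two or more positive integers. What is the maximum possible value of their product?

Define f[k] = max over 1≤i<k of i · max(k−i, f[k−i]); the inner max lets the remainder stay uncut if that's better.
f[2] = 1·max(1,0) = 1·1 = 1
f[3] = 1·max(2,1) = 1·2 = 2
f[4] = 2·max(2,1) = 2·2 = 4
f[5] = 2·max(3,2) = 2·3 = 6
f[6] = 3·max(3,2) = 3·3 = 9
f[7] = 2·max(5,6) = 2·6 = 12
f[8] = 2·max(6,9) = 2·9 = 18
f[9] = 3·max(6,9) = 3·9 = 27
f[10] = 2·max(8,18) = 2·18 = 36
f[11] = 2·max(9,27) = 2·27 = 54
f[12] = 3·max(9,27) = 3·27 = 81
f[13] = 2·max(11,54) = 2·54 = 108
f[14] = 2·max(12,81) = 2·81 = 162
One optimal split: 3 + 3 + 3 + 3 + 2; product 3·3·3·3·2 = 162.

162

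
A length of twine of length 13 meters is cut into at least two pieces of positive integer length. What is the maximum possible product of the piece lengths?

Define f[k] = max over 1≤i<k of i · max(k−i, f[k−i]); the inner max lets the remainder stay uncut if that's better.
f[2] = 1×max(1,0) = 1×1 = 1
f[3] = 1×max(2,1) = 1×2 = 2
f[4] = 2×max(2,1) = 2×2 = 4
f[5] = 2×max(3,2) = 2×3 = 6
f[6] = 3×max(3,2) = 3×3 = 9
f[7] = 2×max(5,6) = 2×6 = 12
f[8] = 2×max(6,9) = 2×9 = 18
f[9] = 3×max(6,9) = 3×9 = 27
f[10] = 2×max(8,18) = 2×18 = 36
f[11] = 2×max(9,27) = 2×27 = 54
f[12] = 3×max(9,27) = 3×27 = 81
f[13] = 2×max(11,54) = 2×54 = 108
One optimal split: 3 + 3 + 3 + 2 + 2; product 3×3×3×2×2 = 108.

108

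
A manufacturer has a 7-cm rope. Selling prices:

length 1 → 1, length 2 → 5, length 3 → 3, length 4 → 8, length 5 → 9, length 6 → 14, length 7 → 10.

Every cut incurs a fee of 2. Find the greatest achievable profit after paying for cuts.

Consider every possible first cut. net[k] is the best of p[i]+net[k−i] over all sellable i≤k, charging 2 whenever i<k.
net[1] = 1
net[2] = 5
net[3] = 4  (first piece 1, then net[2]=5)
net[4] = 8  (first piece 2, then net[2]=5)
net[5] = 9
net[6] = 14
net[7] = 13  (first piece 1, then net[6]=14)
One optimal plan: pieces 6 + 1 (1 cut) → 15 − 2 = 13.

13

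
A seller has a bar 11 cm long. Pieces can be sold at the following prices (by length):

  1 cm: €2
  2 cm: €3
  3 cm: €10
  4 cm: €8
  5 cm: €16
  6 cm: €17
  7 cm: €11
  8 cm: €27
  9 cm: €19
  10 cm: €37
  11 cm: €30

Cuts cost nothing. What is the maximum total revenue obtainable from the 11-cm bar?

39

Let best[k] be the best obtainable value from length k. For each k, try every first piece i and keep the best of price[i] + best[k−i].
best[1] = 2
best[2] = max(2+2, 3+0) = 4
best[3] = max(2+4, 3+2, 10+0) = 10
best[4] = max(2+10, 3+4, 10+2, 8+0) = 12
best[5] = max(2+12, 3+10, 10+4, 8+2, 16+0) = 16
best[6] = max(2+16, 3+12, 10+10, 8+4, 16+2, 17+0) = 20
best[7] = max(2+20, 3+16, 10+12, …, 17+2, 11+0) = 22
best[8] = max(2+22, 3+20, 10+16, …, 11+2, 27+0) = 27
best[9] = max(2+27, 3+22, 10+20, …, 27+2, 19+0) = 30
best[10] = max(2+30, 3+27, 10+22, …, 19+2, 37+0) = 37
best[11] = max(2+37, 3+30, 10+27, …, 37+2, 30+0) = 39
One optimal cutting: 10 + 1 → €37 + €2 = €39.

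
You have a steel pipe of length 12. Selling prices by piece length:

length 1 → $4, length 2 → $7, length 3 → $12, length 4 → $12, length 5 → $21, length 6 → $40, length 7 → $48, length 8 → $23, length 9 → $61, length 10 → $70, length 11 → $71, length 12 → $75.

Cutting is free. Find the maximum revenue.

Consider every possible first cut. R[k] is the best of p[i]+R[k−i] over all sellable i≤k.
R[1] = 4
R[2] = max(4+4, 7+0) = 8
R[3] = max(4+8, 7+4, 12+0) = 12
R[4] = max(4+12, 7+8, 12+4, 12+0) = 16
R[5] = max(4+16, 7+12, 12+8, 12+4, 21+0) = 21
R[6] = max(4+21, 7+16, 12+12, 12+8, 21+4, 40+0) = 40
R[7] = max(4+40, 7+21, 12+16, …, 40+4, 48+0) = 48
R[8] = max(4+48, 7+40, 12+21, …, 48+4, 23+0) = 52
R[9] = max(4+52, 7+48, 12+40, …, 23+4, 61+0) = 61
R[10] = max(4+61, 7+52, 12+48, …, 61+4, 70+0) = 70
R[11] = max(4+70, 7+61, 12+52, …, 70+4, 71+0) = 74
R[12] = max(4+74, 7+70, 12+61, …, 71+4, 75+0) = 80
One optimal cutting: 6 + 6 → $40 + $40 = $80.

80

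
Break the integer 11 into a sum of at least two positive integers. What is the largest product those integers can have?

Let m[k] be the best product for length k (with at least one cut). For each first piece i, the rest contributes max(k−i, m[k−i]).
m[2] = 1×max(1,0) = 1×1 = 1
m[3] = max(1×2, 2×1) = 2
m[4] = max(1×3, 2×2, 3×1) = 4
m[5] = max(1×4, 2×3, 3×2, 4×1) = 6
m[6] = max(1×6, 2×4, 3×3, 4×2, 5×1) = 9
m[7] = max(1×9, 2×6, 3×4, 4×3, 5×2, 6×1) = 12
m[8] = max(1×12, 2×9, 3×6, …, 6×2, 7×1) = 18
m[9] = max(1×18, 2×12, 3×9, …, 7×2, 8×1) = 27
m[10] = max(1×27, 2×18, 3×12, …, 8×2, 9×1) = 36
m[11] = max(1×36, 2×27, 3×18, …, 9×2, 10×1) = 54
One optimal split: 3 + 3 + 3 + 2; product 3×3×3×2 = 54.

54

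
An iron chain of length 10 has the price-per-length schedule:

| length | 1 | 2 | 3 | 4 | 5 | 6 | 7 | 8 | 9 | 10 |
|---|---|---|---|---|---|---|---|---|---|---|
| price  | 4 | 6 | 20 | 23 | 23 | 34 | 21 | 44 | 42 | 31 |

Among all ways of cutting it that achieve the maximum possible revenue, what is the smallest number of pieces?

Consider every possible first cut. r[k] is the best of p[i]+r[k−i] over all sellable i≤k.
r[1] = 4
r[2] = max(4+4, 6+0) = 8
r[3] = max(4+8, 6+4, 20+0) = 20
r[4] = max(4+20, 6+8, 20+4, 23+0) = 24
r[5] = max(4+24, 6+20, 20+8, 23+4, 23+0) = 28
r[6] = max(4+28, 6+24, 20+20, 23+8, 23+4, 34+0) = 40
r[7] = max(4+40, 6+28, 20+24, …, 34+4, 21+0) = 44
r[8] = max(4+44, 6+40, 20+28, …, 21+4, 44+0) = 48
r[9] = max(4+48, 6+44, 20+40, …, 44+4, 42+0) = 60
r[10] = max(4+60, 6+48, 20+44, …, 42+4, 31+0) = 64
Maximum revenue is $64.
Now minimize piece count subject to staying optimal: for each k, pieces[k] = 1 + min over i with p[i]+r[k−i]=r[k] of pieces[k−i].
pieces[7] = 3
pieces[8] = 4
pieces[9] = 3
pieces[10] = 4

4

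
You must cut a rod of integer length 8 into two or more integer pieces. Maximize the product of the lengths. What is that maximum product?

Let P[k] be the best product for length k (with at least one cut). For each first piece i, the rest contributes max(k−i, P[k−i]).
Small cases: P[2]=1, P[3]=2.
P[4] = max(1·3, 2·2, 3·1) = 4
P[5] = max(1·4, 2·3, 3·2, 4·1) = 6
P[6] = max(1·6, 2·4, 3·3, 4·2, 5·1) = 9
P[7] = max(1·9, 2·6, 3·4, 4·3, 5·2, 6·1) = 12
P[8] = max(1·12, 2·9, 3·6, …, 6·2, 7·1) = 18
One optimal split: 3 + 3 + 2; product 3·3·2 = 18.

18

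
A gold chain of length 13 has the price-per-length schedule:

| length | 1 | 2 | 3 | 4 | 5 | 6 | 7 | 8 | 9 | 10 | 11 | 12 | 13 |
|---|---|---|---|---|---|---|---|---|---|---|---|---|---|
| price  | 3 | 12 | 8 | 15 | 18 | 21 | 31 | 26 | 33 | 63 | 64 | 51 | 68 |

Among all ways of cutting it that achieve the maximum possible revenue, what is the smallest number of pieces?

Consider every possible first cut. r[k] is the best of p[i]+r[k−i] over all sellable i≤k.
r[1] = 3
r[2] = 12
r[3] = 15  (first piece 1, then r[2]=12)
r[4] = 24  (first piece 2, then r[2]=12)
r[5] = 27  (first piece 1, then r[4]=24)
r[6] = 36  (first piece 2, then r[4]=24)
r[7] = 39  (first piece 1, then r[6]=36)
r[8] = 48  (first piece 2, then r[6]=36)
r[9] = 51  (first piece 1, then r[8]=48)
r[10] = 63
r[11] = 66  (first piece 1, then r[10]=63)
r[12] = 75  (first piece 2, then r[10]=63)
r[13] = 78  (first piece 1, then r[12]=75)
Maximum revenue is $78.
Now minimize piece count subject to staying optimal: for each k, pieces[k] = 1 + min over i with p[i]+r[k−i]=r[k] of pieces[k−i].
pieces[10] = 1
pieces[11] = 2
pieces[12] = 2
pieces[13] = 3

3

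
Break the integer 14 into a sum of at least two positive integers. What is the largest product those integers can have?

162

Define f[k] = max over 1≤i<k of i · max(k−i, f[k−i]); the inner max lets the remainder stay uncut if that's better.
f[2] = 1*max(1,0) = 1*1 = 1
f[3] = max(1*2, 2*1) = 2
f[4] = max(1*3, 2*2, 3*1) = 4
f[5] = max(1*4, 2*3, 3*2, 4*1) = 6
f[6] = max(1*6, 2*4, 3*3, 4*2, 5*1) = 9
f[7] = max(1*9, 2*6, 3*4, 4*3, 5*2, 6*1) = 12
f[8] = max(1*12, 2*9, 3*6, …, 6*2, 7*1) = 18
f[9] = max(1*18, 2*12, 3*9, …, 7*2, 8*1) = 27
f[10] = max(1*27, 2*18, 3*12, …, 8*2, 9*1) = 36
f[11] = max(1*36, 2*27, 3*18, …, 9*2, 10*1) = 54
f[12] = max(1*54, 2*36, 3*27, …, 10*2, 11*1) = 81
f[13] = max(1*81, 2*54, 3*36, …, 11*2, 12*1) = 108
f[14] = max(1*108, 2*81, 3*54, …, 12*2, 13*1) = 162
One optimal split: 3 + 3 + 3 + 3 + 2; product 3*3*3*3*2 = 162.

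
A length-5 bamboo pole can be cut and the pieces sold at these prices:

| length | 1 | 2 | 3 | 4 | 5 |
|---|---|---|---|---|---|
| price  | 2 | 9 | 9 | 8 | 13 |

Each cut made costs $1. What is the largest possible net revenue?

Build r[k] bottom-up: r[k] = max over allowed piece i of (p[i] + r[k−i]) − 1 per cut.
r[1] = 2
r[2] = 9
r[3] = 10  (first piece 1, then r[2]=9)
r[4] = 17  (first piece 2, then r[2]=9)
r[5] = 18  (first piece 1, then r[4]=17)
One optimal plan: pieces 2 + 2 + 1 (2 cuts) → $20 − $2 = $18.

18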